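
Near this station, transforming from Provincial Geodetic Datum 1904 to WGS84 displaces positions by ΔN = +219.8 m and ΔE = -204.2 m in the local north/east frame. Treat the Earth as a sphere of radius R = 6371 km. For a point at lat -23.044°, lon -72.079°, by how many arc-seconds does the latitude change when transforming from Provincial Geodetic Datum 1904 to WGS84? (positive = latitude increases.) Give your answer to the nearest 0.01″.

Δφ = 7.12″

On a sphere of radius R, 1 rad of latitude = R, so Δφ = ΔN / R = 219.8 / 6371000 = 3.4500e-05 rad = 7.116″.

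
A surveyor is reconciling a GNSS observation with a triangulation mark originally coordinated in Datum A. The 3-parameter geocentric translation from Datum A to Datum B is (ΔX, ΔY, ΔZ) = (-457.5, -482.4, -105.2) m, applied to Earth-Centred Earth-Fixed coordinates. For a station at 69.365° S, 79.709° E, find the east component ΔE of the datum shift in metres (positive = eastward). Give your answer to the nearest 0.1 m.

ΔE = 364.0 m

At φ = -69.365°, λ = 79.709°: sin φ = -0.935844, cos φ = 0.352413, sin λ = 0.983913, cos λ = 0.178648.
ΔE = −sin λ·ΔX + cos λ·ΔY = −(0.983913)·(-457.5) + (0.178648)·(-482.4) = 363.96 m.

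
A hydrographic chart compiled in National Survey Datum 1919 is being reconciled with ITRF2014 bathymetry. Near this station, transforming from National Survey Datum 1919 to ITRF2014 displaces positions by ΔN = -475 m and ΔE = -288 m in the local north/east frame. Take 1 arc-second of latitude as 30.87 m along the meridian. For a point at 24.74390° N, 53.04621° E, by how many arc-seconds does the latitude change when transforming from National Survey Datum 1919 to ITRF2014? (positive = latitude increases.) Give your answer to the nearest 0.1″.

Δφ = -15.4″

1″ of latitude = 30.87 m, so Δφ = -475.0 / 30.87 = -15.387″.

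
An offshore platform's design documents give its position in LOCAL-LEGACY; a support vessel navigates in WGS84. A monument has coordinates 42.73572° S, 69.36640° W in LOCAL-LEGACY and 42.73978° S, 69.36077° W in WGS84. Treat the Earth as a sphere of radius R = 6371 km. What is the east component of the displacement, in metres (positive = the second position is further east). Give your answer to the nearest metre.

Δφ = -42.73978° − -42.73572° = -0.00406°; Δλ = -69.36077° − -69.36640° = +0.00563°.
1° along a meridian = πR/180 = 111195 m.
ΔN = Δφ × 111195 = -451.5 m; ΔE = Δλ × 111195 × cos(-42.73572°) = +0.00563 × 111195 × 0.734492 = 459.8 m.

ΔE = 460 m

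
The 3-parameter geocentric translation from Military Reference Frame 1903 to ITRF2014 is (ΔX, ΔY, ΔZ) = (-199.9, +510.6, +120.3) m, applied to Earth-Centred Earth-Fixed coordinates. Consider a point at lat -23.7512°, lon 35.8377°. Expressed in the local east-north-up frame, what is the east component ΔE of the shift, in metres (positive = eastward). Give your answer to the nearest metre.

ΔE = 531 m

At φ = -23.7512°, λ = 35.8377°: sin φ = -0.402766, cos φ = 0.915303, sin λ = 0.585491, cos λ = 0.810679.
ΔE = −sin λ·ΔX + cos λ·ΔY = −(0.585491)·(-199.9) + (0.810679)·(510.6) = 530.97 m.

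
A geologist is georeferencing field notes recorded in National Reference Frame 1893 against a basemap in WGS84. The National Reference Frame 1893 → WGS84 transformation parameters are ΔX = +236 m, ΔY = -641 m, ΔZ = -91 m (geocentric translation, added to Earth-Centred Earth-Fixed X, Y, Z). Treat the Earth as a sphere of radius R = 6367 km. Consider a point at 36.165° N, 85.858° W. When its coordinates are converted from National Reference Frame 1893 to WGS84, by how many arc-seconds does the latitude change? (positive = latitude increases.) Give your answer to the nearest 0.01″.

sin φ = 0.590113, cos φ = 0.807321, sin λ = -0.997388, cos λ = 0.072229.
North component: ΔN = −sin φ cos λ·ΔX − sin φ sin λ·ΔY + cos φ·ΔZ = −(0.590113)(0.072229)(236) − (0.590113)(-0.997388)(-641) + (0.807321)(-91) = -460.80 m.
1° of latitude spans πR/180 = 111125 m, so Δφ = -460.80 / 111125 × 3600 = -14.928″.

Δφ = -14.93″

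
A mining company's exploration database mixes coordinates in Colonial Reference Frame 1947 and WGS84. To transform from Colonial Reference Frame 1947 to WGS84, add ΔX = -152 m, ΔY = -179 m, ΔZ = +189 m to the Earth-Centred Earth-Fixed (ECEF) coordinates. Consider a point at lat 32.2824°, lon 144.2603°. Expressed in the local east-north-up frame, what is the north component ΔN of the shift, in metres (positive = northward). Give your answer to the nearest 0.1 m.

The local north axis is (−sin φ cos λ, −sin φ sin λ, cos φ), giving ΔN = -65.894 + 55.842 + 159.786 = 149.73 m.

ΔN = 149.7 m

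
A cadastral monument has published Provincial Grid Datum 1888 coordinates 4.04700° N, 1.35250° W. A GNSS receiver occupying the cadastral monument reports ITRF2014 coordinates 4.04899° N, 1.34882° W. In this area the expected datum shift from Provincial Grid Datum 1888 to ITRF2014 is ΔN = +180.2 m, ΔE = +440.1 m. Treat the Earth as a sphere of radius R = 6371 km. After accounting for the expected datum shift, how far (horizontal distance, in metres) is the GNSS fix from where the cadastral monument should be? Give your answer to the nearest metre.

52 m

Observed coordinate differences: Δφ = +0.00199°, Δλ = +0.00368°.
Converting to metres (1° lat = 111195 m, cos φ = 0.997506): observed ΔN = 221.3 m, observed ΔE = 408.2 m.
Subtracting the expected shift leaves a residual of 221.3 − (180.2) = 41.1 m north and 408.2 − (440.1) = -31.9 m east.
Residual distance = √(41.1² + (-31.9)²) = 52.0 m.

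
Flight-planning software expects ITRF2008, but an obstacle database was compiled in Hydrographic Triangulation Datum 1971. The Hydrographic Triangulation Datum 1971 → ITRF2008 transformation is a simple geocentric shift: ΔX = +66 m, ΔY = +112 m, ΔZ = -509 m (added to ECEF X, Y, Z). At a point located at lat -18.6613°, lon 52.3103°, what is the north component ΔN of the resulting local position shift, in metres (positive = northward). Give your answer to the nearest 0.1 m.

ΔN = -441.0 m

At φ = -18.6613°, λ = 52.3103°: sin φ = -0.319973, cos φ = 0.947427, sin λ = 0.791333, cos λ = 0.611385.
ΔN = −sin φ cos λ·ΔX − sin φ sin λ·ΔY + cos φ·ΔZ = −(-0.319973)(0.611385)(66) − (-0.319973)(0.791333)(112) + (0.947427)(-509) = -440.97 m.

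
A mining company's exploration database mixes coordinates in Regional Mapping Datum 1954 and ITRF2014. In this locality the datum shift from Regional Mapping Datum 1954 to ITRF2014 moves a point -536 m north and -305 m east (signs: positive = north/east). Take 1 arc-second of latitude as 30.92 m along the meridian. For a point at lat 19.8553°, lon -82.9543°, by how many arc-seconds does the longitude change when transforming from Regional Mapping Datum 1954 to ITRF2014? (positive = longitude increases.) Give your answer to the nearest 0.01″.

At latitude 19.8553°, cos φ = 0.940553.
1″ of longitude at this latitude = 30.92 × cos φ = 29.0819 m, so Δλ = -305.0 / 29.0819 = -10.488″.

Δλ = -10.49″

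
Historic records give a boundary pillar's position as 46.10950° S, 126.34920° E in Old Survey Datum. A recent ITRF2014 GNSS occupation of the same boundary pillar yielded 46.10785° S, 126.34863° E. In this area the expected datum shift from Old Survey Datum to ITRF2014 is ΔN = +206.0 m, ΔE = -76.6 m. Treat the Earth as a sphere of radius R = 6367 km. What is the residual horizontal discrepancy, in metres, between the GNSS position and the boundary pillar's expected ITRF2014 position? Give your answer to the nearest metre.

Observed coordinate differences: Δφ = +0.00165°, Δλ = -0.00057°.
Converting to metres (1° lat = 111125 m, cos φ = 0.693282): observed ΔN = 183.4 m, observed ΔE = -43.9 m.
Subtracting the expected shift leaves a residual of 183.4 − (206.0) = -22.6 m north and -43.9 − (-76.6) = 32.7 m east.
Residual distance = √((-22.6)² + 32.7²) = 39.8 m.

40 m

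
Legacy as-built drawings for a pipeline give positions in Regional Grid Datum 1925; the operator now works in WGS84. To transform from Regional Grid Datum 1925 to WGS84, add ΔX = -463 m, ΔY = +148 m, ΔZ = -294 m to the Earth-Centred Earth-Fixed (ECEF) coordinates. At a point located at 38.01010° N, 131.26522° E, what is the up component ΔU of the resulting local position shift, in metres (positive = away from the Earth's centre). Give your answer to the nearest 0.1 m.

At φ = 38.01010°, λ = 131.26522°: sin φ = 0.615800, cos φ = 0.787902, sin λ = 0.751665, cos λ = -0.659546.
ΔU = cos φ cos λ·ΔX + cos φ sin λ·ΔY + sin φ·ΔZ = (0.787902)(-0.659546)(-463) + (0.787902)(0.751665)(148) + (0.615800)(-294) = 147.21 m.

ΔU = 147.2 m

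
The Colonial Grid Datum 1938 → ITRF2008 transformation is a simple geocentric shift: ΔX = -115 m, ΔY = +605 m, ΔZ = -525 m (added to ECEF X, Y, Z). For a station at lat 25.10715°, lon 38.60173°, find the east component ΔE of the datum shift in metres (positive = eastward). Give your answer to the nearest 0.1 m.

The local east axis at (φ, λ) is (−sin λ, cos λ, 0), so ΔE = −sin(38.60173°)·(-115) + cos(38.60173°)·605 = 544.56 m.

ΔE = 544.6 m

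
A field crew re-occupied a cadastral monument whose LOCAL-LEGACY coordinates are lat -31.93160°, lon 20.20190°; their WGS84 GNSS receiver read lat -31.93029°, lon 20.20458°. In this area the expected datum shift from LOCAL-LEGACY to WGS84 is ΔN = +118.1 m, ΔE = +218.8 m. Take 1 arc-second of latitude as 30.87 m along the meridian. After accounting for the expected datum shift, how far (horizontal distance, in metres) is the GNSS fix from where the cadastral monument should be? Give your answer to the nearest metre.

44 m

Observed coordinate differences: Δφ = +0.00131°, Δλ = +0.00268°.
Converting to metres (1° lat = 111132 m, cos φ = 0.848680): observed ΔN = 145.6 m, observed ΔE = 252.8 m.
Subtracting the expected shift leaves a residual of 145.6 − (118.1) = 27.5 m north and 252.8 − (218.8) = 34.0 m east.
Residual distance = √(27.5² + 34.0²) = 43.7 m.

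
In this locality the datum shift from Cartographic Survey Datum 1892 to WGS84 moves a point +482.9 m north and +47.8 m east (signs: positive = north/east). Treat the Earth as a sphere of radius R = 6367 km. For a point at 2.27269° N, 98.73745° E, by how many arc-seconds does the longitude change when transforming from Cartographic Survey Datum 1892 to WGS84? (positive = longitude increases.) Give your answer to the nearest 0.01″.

At latitude 2.27269°, cos φ = 0.999213.
One radian of longitude at latitude φ spans R cos φ, so Δλ = ΔE / (R cos φ) = 47.8 / (6367000 × 0.999213) = 7.5134e-06 rad = 1.550″.

Δλ = 1.55″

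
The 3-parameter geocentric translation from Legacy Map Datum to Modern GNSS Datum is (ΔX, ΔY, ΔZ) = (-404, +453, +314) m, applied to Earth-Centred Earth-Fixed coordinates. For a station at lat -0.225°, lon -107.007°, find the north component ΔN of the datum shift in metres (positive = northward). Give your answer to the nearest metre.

The local north axis is (−sin φ cos λ, −sin φ sin λ, cos φ), giving ΔN = 0.464 − 1.701 + 313.998 = 312.76 m.

ΔN = 313 m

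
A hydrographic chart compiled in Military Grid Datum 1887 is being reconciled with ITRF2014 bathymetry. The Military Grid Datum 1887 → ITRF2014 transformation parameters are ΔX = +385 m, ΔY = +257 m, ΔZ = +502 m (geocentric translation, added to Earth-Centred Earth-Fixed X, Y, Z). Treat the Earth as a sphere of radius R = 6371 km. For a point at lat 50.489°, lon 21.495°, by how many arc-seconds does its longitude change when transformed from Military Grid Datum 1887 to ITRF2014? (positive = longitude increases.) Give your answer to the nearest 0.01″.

Δλ = 4.99″

sin φ = 0.771502, cos φ = 0.636226, sin λ = 0.366420, cos λ = 0.930450.
East component: ΔE = −sin λ·ΔX + cos λ·ΔY = −(0.366420)(385) + (0.930450)(257) = 98.05 m.
1° of latitude spans πR/180 = 111195 m; at latitude φ, 1° of longitude spans that × cos φ = 70745.1 m, so Δλ = 98.05 / 70745.1 × 3600 = 4.990″.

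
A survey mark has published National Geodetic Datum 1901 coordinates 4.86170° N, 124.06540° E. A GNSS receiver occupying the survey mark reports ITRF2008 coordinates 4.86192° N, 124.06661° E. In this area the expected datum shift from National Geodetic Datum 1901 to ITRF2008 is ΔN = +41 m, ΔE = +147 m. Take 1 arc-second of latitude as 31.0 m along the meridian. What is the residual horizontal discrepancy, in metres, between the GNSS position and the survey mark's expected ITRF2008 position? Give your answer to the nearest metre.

Observed coordinate differences: Δφ = +0.00022°, Δλ = +0.00121°.
Converting to metres (1° lat = 111600 m, cos φ = 0.996402): observed ΔN = 24.6 m, observed ΔE = 134.6 m.
Subtracting the expected shift leaves a residual of 24.6 − (41) = -16.4 m north and 134.6 − (147) = -12.4 m east.
Residual distance = √((-16.4)² + (-12.4)²) = 20.6 m.

21 m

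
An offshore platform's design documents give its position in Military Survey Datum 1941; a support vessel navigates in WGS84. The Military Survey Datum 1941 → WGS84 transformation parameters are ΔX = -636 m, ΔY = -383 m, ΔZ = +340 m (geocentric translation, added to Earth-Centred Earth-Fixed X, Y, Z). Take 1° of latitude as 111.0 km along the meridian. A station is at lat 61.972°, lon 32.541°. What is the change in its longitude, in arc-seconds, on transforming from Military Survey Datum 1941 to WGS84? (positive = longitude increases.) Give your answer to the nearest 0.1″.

Δλ = 1.3″

sin φ = 0.882718, cos φ = 0.469903, sin λ = 0.537903, cos λ = 0.843007.
East component: ΔE = −sin λ·ΔX + cos λ·ΔY = −(0.537903)(-636) + (0.843007)(-383) = 19.23 m.
1° of latitude spans 111000 m; at latitude φ, 1° of longitude spans that × cos φ = 52159.2 m, so Δλ = 19.23 / 52159.2 × 3600 = 1.328″.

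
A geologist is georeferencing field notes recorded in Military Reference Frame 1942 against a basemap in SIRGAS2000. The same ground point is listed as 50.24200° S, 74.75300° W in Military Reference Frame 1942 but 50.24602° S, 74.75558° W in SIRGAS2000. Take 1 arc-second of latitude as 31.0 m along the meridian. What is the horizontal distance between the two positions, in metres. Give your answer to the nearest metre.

Δφ = -50.24602° − -50.24200° = -0.00402°; Δλ = -74.75558° − -74.75300° = -0.00258°.
1° of latitude = 3600 × 31.00 = 111600 m.
ΔN = Δφ × 111600 = -448.6 m; ΔE = Δλ × 111600 × cos(-50.24200°) = -0.00258 × 111600 × 0.639546 = -184.1 m.
Distance = √(ΔE² + ΔN²) = √((-184.1)² + (-448.6)²) = 485.0 m.

485 m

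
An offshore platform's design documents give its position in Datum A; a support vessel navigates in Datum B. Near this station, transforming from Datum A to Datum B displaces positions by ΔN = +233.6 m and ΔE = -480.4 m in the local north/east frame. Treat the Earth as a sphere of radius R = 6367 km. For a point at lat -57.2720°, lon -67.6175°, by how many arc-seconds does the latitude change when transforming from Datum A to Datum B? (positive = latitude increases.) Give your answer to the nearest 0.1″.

On a sphere of radius R, 1 rad of latitude = R, so Δφ = ΔN / R = 233.6 / 6367000 = 3.6689e-05 rad = 7.568″.

Δφ = 7.6″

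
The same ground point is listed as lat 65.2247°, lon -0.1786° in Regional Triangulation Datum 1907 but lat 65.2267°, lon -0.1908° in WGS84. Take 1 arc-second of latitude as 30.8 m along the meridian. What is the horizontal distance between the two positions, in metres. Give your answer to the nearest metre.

609 m

Δφ = 65.2267° − 65.2247° = +0.0020°; Δλ = -0.1908° − -0.1786° = -0.0122°.
1° of latitude = 3600 × 30.80 = 110880 m.
ΔN = Δφ × 110880 = 221.8 m; ΔE = Δλ × 110880 × cos(65.2247°) = -0.0122 × 110880 × 0.419061 = -566.9 m.
Distance = √(ΔE² + ΔN²) = √((-566.9)² + 221.8²) = 608.7 m.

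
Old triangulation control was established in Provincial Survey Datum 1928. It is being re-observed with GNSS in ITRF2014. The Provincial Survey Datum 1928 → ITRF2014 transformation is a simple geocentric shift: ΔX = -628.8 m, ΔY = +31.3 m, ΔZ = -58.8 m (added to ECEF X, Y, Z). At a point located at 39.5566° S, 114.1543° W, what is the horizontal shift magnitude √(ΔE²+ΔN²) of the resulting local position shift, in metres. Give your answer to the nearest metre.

595 m

The local east axis at (φ, λ) is (−sin λ, cos λ, 0), so ΔE = −sin(-114.1543°)·(-628.8) + cos(-114.1543°)·31.3 = -586.55 m.
The local north axis is (−sin φ cos λ, −sin φ sin λ, cos φ), giving ΔN = 163.860 − 18.188 − 45.335 = 100.34 m.
Horizontal magnitude = √(ΔE² + ΔN²) = √((-586.55)² + 100.34²) = 595.07 m.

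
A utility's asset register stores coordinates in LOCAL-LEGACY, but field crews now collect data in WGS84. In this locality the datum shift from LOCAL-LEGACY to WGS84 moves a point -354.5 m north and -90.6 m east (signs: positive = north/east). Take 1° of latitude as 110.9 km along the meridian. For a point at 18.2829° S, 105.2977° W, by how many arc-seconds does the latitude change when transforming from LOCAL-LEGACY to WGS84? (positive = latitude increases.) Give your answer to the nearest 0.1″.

Δφ = -11.5″

1° of latitude = 110.9 km, so Δφ = -354.5 / 110900 = -0.0031966° = -11.508″.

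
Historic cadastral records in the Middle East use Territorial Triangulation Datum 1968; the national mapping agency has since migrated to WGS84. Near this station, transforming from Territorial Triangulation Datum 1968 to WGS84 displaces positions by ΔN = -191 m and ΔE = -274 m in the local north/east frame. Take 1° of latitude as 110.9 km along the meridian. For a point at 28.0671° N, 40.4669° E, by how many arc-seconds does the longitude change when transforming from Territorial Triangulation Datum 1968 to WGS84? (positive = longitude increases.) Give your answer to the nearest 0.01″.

Δλ = -10.08″

At latitude 28.0671°, cos φ = 0.882397.
1° of longitude at this latitude = 110.9 × cos φ = 97.86 km, so Δλ = -274.0 / 97857.8 = -0.0028000° = -10.080″.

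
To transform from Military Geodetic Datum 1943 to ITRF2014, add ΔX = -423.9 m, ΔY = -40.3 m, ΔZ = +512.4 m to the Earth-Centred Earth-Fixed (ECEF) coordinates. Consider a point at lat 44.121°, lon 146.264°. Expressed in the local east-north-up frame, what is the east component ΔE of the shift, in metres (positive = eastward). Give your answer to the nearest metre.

ΔE = 269 m

The local east axis at (φ, λ) is (−sin λ, cos λ, 0), so ΔE = −sin(146.264°)·(-423.9) + cos(146.264°)·(-40.3) = 268.93 m.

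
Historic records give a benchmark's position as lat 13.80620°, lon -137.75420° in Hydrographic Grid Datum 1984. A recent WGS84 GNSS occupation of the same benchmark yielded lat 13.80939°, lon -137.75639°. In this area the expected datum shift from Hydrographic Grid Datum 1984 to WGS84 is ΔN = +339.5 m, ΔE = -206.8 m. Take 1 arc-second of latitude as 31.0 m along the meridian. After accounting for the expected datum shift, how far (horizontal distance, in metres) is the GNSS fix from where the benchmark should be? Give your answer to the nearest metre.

35 m

Observed coordinate differences: Δφ = +0.00319°, Δλ = -0.00219°.
Converting to metres (1° lat = 111600 m, cos φ = 0.971108): observed ΔN = 356.0 m, observed ΔE = -237.3 m.
Subtracting the expected shift leaves a residual of 356.0 − (339.5) = 16.5 m north and -237.3 − (-206.8) = -30.5 m east.
Residual distance = √(16.5² + (-30.5)²) = 34.7 m.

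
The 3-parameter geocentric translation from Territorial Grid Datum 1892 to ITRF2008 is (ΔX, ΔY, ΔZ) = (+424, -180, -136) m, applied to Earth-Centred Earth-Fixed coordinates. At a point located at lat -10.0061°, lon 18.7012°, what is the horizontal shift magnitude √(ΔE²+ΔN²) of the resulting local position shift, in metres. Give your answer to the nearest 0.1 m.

315.3 m

The local east axis at (φ, λ) is (−sin λ, cos λ, 0), so ΔE = −sin(18.7012°)·424 + cos(18.7012°)·(-180) = -306.44 m.
The local north axis is (−sin φ cos λ, −sin φ sin λ, cos φ), giving ΔN = 69.782 − 10.028 − 133.931 = -74.18 m.
Horizontal magnitude = √(ΔE² + ΔN²) = √((-306.44)² + (-74.18)²) = 315.29 m.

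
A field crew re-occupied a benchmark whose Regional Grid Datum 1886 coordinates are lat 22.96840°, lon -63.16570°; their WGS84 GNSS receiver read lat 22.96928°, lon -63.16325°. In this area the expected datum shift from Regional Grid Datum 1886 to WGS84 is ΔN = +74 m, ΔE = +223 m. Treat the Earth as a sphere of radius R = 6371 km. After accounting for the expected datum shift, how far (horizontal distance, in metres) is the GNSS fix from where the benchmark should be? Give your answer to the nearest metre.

37 m

Observed coordinate differences: Δφ = +0.00088°, Δλ = +0.00245°.
Converting to metres (1° lat = 111195 m, cos φ = 0.920720): observed ΔN = 97.9 m, observed ΔE = 250.8 m.
Subtracting the expected shift leaves a residual of 97.9 − (74) = 23.9 m north and 250.8 − (223) = 27.8 m east.
Residual distance = √(23.9² + 27.8²) = 36.7 m.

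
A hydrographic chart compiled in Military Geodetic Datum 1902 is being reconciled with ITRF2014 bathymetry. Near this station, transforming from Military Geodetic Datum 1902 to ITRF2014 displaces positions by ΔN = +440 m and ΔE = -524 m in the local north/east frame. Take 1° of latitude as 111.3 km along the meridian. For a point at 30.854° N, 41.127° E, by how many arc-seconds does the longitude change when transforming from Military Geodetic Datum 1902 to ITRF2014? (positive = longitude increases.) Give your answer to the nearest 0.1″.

At latitude 30.854°, cos φ = 0.858477.
1° of longitude at this latitude = 111.3 × cos φ = 95.55 km, so Δλ = -524.0 / 95548.5 = -0.0054841° = -19.743″.

Δλ = -19.7″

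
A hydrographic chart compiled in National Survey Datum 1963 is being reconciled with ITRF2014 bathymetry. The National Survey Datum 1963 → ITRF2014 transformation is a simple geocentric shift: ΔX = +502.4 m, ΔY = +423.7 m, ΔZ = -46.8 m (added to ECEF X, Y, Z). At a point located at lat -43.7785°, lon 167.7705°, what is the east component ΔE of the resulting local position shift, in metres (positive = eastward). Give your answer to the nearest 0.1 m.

ΔE = -520.5 m

The local east axis at (φ, λ) is (−sin λ, cos λ, 0), so ΔE = −sin(167.7705°)·502.4 + cos(167.7705°)·423.7 = -520.51 m.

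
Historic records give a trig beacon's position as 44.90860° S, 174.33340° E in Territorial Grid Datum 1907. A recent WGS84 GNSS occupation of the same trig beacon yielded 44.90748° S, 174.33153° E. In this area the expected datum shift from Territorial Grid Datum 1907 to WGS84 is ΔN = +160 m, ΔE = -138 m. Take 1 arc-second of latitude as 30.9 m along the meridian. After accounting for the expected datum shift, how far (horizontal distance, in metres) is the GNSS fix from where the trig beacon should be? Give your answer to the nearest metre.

Observed coordinate differences: Δφ = +0.00112°, Δλ = -0.00187°.
Converting to metres (1° lat = 111240 m, cos φ = 0.708234): observed ΔN = 124.6 m, observed ΔE = -147.3 m.
Subtracting the expected shift leaves a residual of 124.6 − (160) = -35.4 m north and -147.3 − (-138) = -9.3 m east.
Residual distance = √((-35.4)² + (-9.3)²) = 36.6 m.

37 m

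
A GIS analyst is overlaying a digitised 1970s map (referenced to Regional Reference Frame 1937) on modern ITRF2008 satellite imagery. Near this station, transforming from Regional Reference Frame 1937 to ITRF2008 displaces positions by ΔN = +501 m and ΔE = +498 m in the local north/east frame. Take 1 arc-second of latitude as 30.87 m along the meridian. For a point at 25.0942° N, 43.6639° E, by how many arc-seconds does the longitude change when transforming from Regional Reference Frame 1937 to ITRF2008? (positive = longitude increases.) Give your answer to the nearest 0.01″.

At latitude 25.0942°, cos φ = 0.905612.
1″ of longitude at this latitude = 30.87 × cos φ = 27.9562 m, so Δλ = 498.0 / 27.9562 = 17.814″.

Δλ = 17.81″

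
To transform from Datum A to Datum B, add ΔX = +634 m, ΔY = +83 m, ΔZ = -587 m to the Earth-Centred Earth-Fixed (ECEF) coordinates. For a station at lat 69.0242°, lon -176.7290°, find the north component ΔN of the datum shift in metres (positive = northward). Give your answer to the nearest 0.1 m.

ΔN = 385.3 m

The local north axis is (−sin φ cos λ, −sin φ sin λ, cos φ), giving ΔN = 591.021 + 4.422 − 210.131 = 385.31 m.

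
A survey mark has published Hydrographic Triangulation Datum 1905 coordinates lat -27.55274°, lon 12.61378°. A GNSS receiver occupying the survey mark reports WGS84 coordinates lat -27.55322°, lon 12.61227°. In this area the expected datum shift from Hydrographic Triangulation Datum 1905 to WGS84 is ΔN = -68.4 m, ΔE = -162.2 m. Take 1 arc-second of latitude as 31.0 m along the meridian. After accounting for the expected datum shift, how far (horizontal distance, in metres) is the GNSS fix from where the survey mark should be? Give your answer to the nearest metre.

20 m

Observed coordinate differences: Δφ = -0.00048°, Δλ = -0.00151°.
Converting to metres (1° lat = 111600 m, cos φ = 0.886585): observed ΔN = -53.6 m, observed ΔE = -149.4 m.
Subtracting the expected shift leaves a residual of -53.6 − (-68.4) = 14.8 m north and -149.4 − (-162.2) = 12.8 m east.
Residual distance = √(14.8² + 12.8²) = 19.6 m.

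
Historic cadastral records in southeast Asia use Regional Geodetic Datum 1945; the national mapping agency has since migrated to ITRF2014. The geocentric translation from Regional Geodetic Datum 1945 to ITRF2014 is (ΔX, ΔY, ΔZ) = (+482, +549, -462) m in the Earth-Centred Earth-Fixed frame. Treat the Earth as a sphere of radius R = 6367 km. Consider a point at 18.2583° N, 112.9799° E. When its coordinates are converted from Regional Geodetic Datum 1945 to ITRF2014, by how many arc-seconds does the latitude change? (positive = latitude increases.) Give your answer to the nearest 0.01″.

sin φ = 0.313301, cos φ = 0.949654, sin λ = 0.920642, cos λ = -0.390408.
North component: ΔN = −sin φ cos λ·ΔX − sin φ sin λ·ΔY + cos φ·ΔZ = −(0.313301)(-0.390408)(482) − (0.313301)(0.920642)(549) + (0.949654)(-462) = -538.14 m.
1° of latitude spans πR/180 = 111125 m, so Δφ = -538.14 / 111125 × 3600 = -17.433″.

Δφ = -17.43″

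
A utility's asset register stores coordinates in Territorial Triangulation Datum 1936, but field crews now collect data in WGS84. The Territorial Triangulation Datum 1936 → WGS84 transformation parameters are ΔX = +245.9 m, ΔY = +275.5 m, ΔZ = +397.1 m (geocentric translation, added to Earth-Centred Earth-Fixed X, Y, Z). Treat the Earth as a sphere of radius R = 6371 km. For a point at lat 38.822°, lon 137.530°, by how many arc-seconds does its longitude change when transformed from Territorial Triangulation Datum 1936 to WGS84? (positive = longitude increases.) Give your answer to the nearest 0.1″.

sin φ = 0.626903, cos φ = 0.779097, sin λ = 0.675204, cos λ = -0.737631.
East component: ΔE = −sin λ·ΔX + cos λ·ΔY = −(0.675204)(245.9) + (-0.737631)(275.5) = -369.25 m.
1° of latitude spans πR/180 = 111195 m; at latitude φ, 1° of longitude spans that × cos φ = 86631.7 m, so Δλ = -369.25 / 86631.7 × 3600 = -15.344″.

Δλ = -15.3″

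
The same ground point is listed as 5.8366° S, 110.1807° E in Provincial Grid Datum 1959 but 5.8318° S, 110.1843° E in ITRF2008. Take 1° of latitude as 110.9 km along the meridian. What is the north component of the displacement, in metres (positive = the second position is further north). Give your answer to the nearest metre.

ΔN = 532 m

Δφ = -5.8318° − -5.8366° = +0.0048°; Δλ = 110.1843° − 110.1807° = +0.0036°.
ΔN = Δφ × 110900 = 532.3 m; ΔE = Δλ × 110900 × cos(-5.8366°) = +0.0036 × 110900 × 0.994816 = 397.2 m.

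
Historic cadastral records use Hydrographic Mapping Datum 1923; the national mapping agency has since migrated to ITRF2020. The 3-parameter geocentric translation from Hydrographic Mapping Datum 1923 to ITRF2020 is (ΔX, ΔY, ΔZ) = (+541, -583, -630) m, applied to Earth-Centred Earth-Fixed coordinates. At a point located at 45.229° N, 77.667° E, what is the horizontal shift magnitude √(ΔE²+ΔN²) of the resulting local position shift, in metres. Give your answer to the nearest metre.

The local east axis at (φ, λ) is (−sin λ, cos λ, 0), so ΔE = −sin(77.667°)·541 + cos(77.667°)·(-583) = -653.04 m.
The local north axis is (−sin φ cos λ, −sin φ sin λ, cos φ), giving ΔN = -82.035 + 404.336 − 443.693 = -121.39 m.
Horizontal magnitude = √(ΔE² + ΔN²) = √((-653.04)² + (-121.39)²) = 664.23 m.

664 m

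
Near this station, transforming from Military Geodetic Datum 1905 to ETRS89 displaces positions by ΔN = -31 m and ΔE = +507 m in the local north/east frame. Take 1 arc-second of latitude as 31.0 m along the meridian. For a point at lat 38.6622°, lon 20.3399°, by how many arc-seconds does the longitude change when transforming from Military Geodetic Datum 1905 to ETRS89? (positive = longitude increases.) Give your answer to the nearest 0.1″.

At latitude 38.6622°, cos φ = 0.780843.
1″ of longitude at this latitude = 31.00 × cos φ = 24.2061 m, so Δλ = 507.0 / 24.2061 = 20.945″.

Δλ = 20.9″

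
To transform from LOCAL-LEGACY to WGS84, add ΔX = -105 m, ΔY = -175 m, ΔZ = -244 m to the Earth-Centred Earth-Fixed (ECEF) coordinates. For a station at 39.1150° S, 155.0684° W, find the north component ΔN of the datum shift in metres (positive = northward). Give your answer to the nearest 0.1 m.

ΔN = -82.7 m

At φ = -39.1150°, λ = -155.0684°: sin φ = -0.630879, cos φ = 0.775881, sin λ = -0.421536, cos λ = -0.906812.
ΔN = −sin φ cos λ·ΔX − sin φ sin λ·ΔY + cos φ·ΔZ = −(-0.630879)(-0.906812)(-105) − (-0.630879)(-0.421536)(-175) + (0.775881)(-244) = -82.71 m.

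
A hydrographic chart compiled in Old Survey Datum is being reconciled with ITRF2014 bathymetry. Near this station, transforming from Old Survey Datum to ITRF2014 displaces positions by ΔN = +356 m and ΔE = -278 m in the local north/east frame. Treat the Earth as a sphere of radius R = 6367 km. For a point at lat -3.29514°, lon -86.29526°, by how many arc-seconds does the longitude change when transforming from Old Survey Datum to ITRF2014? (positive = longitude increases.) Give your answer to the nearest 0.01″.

Δλ = -9.02″

At latitude -3.29514°, cos φ = 0.998347.
One radian of longitude at latitude φ spans R cos φ, so Δλ = ΔE / (R cos φ) = -278.0 / (6367000 × 0.998347) = -4.3735e-05 rad = -9.021″.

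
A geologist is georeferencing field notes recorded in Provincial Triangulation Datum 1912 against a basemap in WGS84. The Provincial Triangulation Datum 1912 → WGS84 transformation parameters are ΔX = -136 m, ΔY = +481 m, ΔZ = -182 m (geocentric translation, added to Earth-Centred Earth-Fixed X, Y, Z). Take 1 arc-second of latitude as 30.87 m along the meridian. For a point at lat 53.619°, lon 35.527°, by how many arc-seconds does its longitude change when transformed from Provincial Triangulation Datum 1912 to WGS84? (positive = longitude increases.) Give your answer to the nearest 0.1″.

sin φ = 0.805091, cos φ = 0.593152, sin λ = 0.581087, cos λ = 0.813842.
East component: ΔE = −sin λ·ΔX + cos λ·ΔY = −(0.581087)(-136) + (0.813842)(481) = 470.49 m.
1° of latitude spans 3600 × 30.87 = 111132 m; at latitude φ, 1° of longitude spans that × cos φ = 65918.2 m, so Δλ = 470.49 / 65918.2 × 3600 = 25.695″.

Δλ = 25.7″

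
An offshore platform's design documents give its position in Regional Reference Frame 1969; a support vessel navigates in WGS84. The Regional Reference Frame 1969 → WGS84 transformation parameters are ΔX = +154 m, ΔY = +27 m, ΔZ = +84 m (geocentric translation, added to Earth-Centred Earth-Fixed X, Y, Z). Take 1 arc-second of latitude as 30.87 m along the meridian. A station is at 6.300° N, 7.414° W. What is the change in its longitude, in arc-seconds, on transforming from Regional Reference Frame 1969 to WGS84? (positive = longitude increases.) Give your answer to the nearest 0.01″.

Δλ = 1.52″

sin φ = 0.109734, cos φ = 0.993961, sin λ = -0.129038, cos λ = 0.991640.
East component: ΔE = −sin λ·ΔX + cos λ·ΔY = −(-0.129038)(154) + (0.991640)(27) = 46.65 m.
1° of latitude spans 3600 × 30.87 = 111132 m; at latitude φ, 1° of longitude spans that × cos φ = 110460.9 m, so Δλ = 46.65 / 110460.9 × 3600 = 1.520″.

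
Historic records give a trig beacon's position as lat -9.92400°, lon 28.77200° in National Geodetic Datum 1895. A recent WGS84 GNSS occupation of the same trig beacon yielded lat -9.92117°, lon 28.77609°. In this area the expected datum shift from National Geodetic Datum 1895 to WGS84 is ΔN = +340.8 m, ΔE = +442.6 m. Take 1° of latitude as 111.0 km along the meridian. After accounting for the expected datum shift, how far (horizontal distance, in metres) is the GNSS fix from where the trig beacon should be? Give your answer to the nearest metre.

Observed coordinate differences: Δφ = +0.00283°, Δλ = +0.00409°.
Converting to metres (1° lat = 111000 m, cos φ = 0.985037): observed ΔN = 314.1 m, observed ΔE = 447.2 m.
Subtracting the expected shift leaves a residual of 314.1 − (340.8) = -26.7 m north and 447.2 − (442.6) = 4.6 m east.
Residual distance = √((-26.7)² + 4.6²) = 27.1 m.

27 m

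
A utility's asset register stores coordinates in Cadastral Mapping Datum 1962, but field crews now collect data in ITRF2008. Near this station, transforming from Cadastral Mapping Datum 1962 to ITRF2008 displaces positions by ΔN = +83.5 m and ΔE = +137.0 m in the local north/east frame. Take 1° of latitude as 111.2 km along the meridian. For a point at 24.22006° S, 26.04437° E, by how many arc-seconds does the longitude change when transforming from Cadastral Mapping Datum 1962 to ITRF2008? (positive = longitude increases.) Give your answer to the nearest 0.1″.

At latitude -24.22006°, cos φ = 0.911977.
1° of longitude at this latitude = 111.2 × cos φ = 101.41 km, so Δλ = 137.0 / 101411.8 = 0.0013509° = 4.863″.

Δλ = 4.9″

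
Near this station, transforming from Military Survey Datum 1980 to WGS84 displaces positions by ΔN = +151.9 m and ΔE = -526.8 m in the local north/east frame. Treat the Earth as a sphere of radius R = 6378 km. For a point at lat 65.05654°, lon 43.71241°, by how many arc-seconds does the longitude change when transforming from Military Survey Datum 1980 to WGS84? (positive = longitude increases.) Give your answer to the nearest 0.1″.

Δλ = -40.4″

At latitude 65.05654°, cos φ = 0.421724.
One radian of longitude at latitude φ spans R cos φ, so Δλ = ΔE / (R cos φ) = -526.8 / (6378000 × 0.421724) = -1.9585e-04 rad = -40.398″.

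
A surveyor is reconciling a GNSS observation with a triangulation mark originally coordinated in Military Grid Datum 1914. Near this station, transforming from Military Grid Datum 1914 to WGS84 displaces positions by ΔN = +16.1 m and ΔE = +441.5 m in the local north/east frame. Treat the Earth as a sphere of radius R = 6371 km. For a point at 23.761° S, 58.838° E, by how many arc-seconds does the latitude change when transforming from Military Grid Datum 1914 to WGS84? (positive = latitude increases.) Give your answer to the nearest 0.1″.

Δφ = 0.5″

On a sphere of radius R, 1 rad of latitude = R, so Δφ = ΔN / R = 16.1 / 6371000 = 2.5271e-06 rad = 0.521″.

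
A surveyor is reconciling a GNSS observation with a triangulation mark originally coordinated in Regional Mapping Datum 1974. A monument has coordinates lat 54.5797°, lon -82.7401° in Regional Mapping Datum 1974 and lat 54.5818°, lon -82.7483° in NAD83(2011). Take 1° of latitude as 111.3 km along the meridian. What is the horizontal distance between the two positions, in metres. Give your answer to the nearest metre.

578 m

Δφ = 54.5818° − 54.5797° = +0.0021°; Δλ = -82.7483° − -82.7401° = -0.0082°.
ΔN = Δφ × 111300 = 233.7 m; ΔE = Δλ × 111300 × cos(54.5797°) = -0.0082 × 111300 × 0.579570 = -529.0 m.
Distance = √(ΔE² + ΔN²) = √((-529.0)² + 233.7²) = 578.3 m.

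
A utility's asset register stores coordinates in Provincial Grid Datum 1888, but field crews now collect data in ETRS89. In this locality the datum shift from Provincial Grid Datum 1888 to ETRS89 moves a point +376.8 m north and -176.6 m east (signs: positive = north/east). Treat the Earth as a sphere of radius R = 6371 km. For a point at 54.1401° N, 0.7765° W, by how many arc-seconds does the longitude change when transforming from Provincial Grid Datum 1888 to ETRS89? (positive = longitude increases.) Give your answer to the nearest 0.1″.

At latitude 54.1401°, cos φ = 0.585805.
One radian of longitude at latitude φ spans R cos φ, so Δλ = ΔE / (R cos φ) = -176.6 / (6371000 × 0.585805) = -4.7318e-05 rad = -9.760″.

Δλ = -9.8″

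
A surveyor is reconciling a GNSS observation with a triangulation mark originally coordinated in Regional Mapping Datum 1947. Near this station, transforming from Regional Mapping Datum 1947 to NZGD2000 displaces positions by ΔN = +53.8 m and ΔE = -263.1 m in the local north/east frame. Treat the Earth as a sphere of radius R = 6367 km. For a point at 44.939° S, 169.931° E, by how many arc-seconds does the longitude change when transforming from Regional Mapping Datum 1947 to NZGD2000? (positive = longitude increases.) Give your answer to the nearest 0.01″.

At latitude -44.939°, cos φ = 0.707859.
One radian of longitude at latitude φ spans R cos φ, so Δλ = ΔE / (R cos φ) = -263.1 / (6367000 × 0.707859) = -5.8377e-05 rad = -12.041″.

Δλ = -12.04″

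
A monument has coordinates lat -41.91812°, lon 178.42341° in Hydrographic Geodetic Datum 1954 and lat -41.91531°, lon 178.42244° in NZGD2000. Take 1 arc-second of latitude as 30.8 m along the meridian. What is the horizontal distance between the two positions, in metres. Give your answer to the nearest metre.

322 m

Δφ = -41.91531° − -41.91812° = +0.00281°; Δλ = 178.42244° − 178.42341° = -0.00097°.
1° of latitude = 3600 × 30.80 = 110880 m.
ΔN = Δφ × 110880 = 311.6 m; ΔE = Δλ × 110880 × cos(-41.91812°) = -0.00097 × 110880 × 0.744100 = -80.0 m.
Distance = √(ΔE² + ΔN²) = √((-80.0)² + 311.6²) = 321.7 m.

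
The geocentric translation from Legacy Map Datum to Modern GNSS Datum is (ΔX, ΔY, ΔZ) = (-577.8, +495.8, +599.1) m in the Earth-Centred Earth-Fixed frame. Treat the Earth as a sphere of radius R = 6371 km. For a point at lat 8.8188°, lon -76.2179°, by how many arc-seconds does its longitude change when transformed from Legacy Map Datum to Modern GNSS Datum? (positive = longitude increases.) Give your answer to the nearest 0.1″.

sin φ = 0.153310, cos φ = 0.988178, sin λ = -0.971209, cos λ = 0.238230.
East component: ΔE = −sin λ·ΔX + cos λ·ΔY = −(-0.971209)(-577.8) + (0.238230)(495.8) = -443.05 m.
1° of latitude spans πR/180 = 111195 m; at latitude φ, 1° of longitude spans that × cos φ = 109880.4 m, so Δλ = -443.05 / 109880.4 × 3600 = -14.516″.

Δλ = -14.5″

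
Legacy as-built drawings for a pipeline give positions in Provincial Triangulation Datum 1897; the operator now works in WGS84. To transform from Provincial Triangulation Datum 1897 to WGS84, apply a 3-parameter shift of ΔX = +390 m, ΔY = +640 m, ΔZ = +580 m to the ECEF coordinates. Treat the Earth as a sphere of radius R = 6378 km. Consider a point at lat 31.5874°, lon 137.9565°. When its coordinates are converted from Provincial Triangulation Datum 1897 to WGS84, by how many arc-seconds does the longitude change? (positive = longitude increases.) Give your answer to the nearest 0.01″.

sin φ = 0.523799, cos φ = 0.851842, sin λ = 0.669695, cos λ = -0.742637.
East component: ΔE = −sin λ·ΔX + cos λ·ΔY = −(0.669695)(390) + (-0.742637)(640) = -736.47 m.
1° of latitude spans πR/180 = 111317 m; at latitude φ, 1° of longitude spans that × cos φ = 94824.6 m, so Δλ = -736.47 / 94824.6 × 3600 = -27.960″.

Δλ = -27.96″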